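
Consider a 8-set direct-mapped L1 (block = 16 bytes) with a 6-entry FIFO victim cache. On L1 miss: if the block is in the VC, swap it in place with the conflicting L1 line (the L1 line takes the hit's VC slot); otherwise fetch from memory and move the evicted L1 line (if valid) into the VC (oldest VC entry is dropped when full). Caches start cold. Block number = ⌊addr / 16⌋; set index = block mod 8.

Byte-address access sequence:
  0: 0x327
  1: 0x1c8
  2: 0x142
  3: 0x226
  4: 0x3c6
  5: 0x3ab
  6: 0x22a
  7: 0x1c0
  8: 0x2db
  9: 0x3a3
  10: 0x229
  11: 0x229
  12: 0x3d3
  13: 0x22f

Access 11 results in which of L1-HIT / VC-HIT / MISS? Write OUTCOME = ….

OUTCOME = L1-HIT

#0 0x327→b50/s2 MISS; vc=[]
#1 0x1c8→b28/s4 MISS; vc=[]
#2 0x142→b20/s4 MISS; vc=[28]
#3 0x226→b34/s2 MISS; vc=[28,50]
#4 0x3c6→b60/s4 MISS; vc=[28,50,20]
#5 0x3ab→b58/s2 MISS; vc=[28,50,20,34]
#6 0x22a→b34/s2 VC-HIT; vc=[28,50,20,58]
#7 0x1c0→b28/s4 VC-HIT; vc=[60,50,20,58]
#8 0x2db→b45/s5 MISS; vc=[60,50,20,58]
#9 0x3a3→b58/s2 VC-HIT; vc=[60,50,20,34]
#10 0x229→b34/s2 VC-HIT; vc=[60,50,20,58]
#11 0x229→b34/s2 L1-HIT; vc=[60,50,20,58]
#12 0x3d3→b61/s5 MISS; vc=[60,50,20,58,45]
#13 0x22f→b34/s2 L1-HIT; vc=[60,50,20,58,45]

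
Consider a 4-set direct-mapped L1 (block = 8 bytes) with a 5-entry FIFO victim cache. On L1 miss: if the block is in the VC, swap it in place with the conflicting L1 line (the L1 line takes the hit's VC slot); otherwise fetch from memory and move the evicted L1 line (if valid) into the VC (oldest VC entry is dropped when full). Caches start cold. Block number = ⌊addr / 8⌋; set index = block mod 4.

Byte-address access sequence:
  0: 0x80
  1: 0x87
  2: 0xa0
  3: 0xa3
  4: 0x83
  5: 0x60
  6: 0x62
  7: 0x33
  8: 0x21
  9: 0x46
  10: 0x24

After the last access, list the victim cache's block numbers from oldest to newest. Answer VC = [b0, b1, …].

VC = [20, 16, 12, 8]

#0 0x80→b16/s0 MISS; vc=[]
#1 0x87→b16/s0 L1-HIT; vc=[]
#2 0xa0→b20/s0 MISS; vc=[16]
#3 0xa3→b20/s0 L1-HIT; vc=[16]
#4 0x83→b16/s0 VC-HIT; vc=[20]
#5 0x60→b12/s0 MISS; vc=[20,16]
#6 0x62→b12/s0 L1-HIT; vc=[20,16]
#7 0x33→b6/s2 MISS; vc=[20,16]
#8 0x21→b4/s0 MISS; vc=[20,16,12]
#9 0x46→b8/s0 MISS; vc=[20,16,12,4]
#10 0x24→b4/s0 VC-HIT; vc=[20,16,12,8]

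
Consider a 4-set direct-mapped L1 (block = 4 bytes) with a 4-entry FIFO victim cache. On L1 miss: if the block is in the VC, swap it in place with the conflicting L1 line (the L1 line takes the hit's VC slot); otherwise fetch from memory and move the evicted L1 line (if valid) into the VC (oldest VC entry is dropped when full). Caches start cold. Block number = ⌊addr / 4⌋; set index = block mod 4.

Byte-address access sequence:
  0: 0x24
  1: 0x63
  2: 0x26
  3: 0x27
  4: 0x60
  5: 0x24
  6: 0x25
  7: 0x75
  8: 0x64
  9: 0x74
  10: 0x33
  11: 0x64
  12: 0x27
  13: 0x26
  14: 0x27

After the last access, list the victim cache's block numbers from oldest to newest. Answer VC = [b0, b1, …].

0: 0x24 (blk 9, set 1) → MISS  vc=[]
1: 0x63 (blk 24, set 0) → MISS  vc=[]
2: 0x26 (blk 9, set 1) → L1-HIT  vc=[]
3: 0x27 (blk 9, set 1) → L1-HIT  vc=[]
4: 0x60 (blk 24, set 0) → L1-HIT  vc=[]
5: 0x24 (blk 9, set 1) → L1-HIT  vc=[]
6: 0x25 (blk 9, set 1) → L1-HIT  vc=[]
7: 0x75 (blk 29, set 1) → MISS  vc=[9]
8: 0x64 (blk 25, set 1) → MISS  vc=[9, 29]
9: 0x74 (blk 29, set 1) → VC-HIT  vc=[9, 25]
10: 0x33 (blk 12, set 0) → MISS  vc=[9, 25, 24]
11: 0x64 (blk 25, set 1) → VC-HIT  vc=[9, 29, 24]
12: 0x27 (blk 9, set 1) → VC-HIT  vc=[25, 29, 24]
13: 0x26 (blk 9, set 1) → L1-HIT  vc=[25, 29, 24]
14: 0x27 (blk 9, set 1) → L1-HIT  vc=[25, 29, 24]

VC = [25, 29, 24]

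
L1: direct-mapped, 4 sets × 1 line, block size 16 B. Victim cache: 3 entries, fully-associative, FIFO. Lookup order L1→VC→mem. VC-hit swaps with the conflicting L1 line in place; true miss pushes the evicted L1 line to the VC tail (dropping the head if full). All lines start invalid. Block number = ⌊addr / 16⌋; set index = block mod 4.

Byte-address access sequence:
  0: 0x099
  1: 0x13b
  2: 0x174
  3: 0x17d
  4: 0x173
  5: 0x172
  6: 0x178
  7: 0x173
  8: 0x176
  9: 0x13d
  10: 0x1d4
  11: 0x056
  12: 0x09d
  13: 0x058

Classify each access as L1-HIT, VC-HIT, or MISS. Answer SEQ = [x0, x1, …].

SEQ = [MISS, MISS, MISS, L1-HIT, L1-HIT, L1-HIT, L1-HIT, L1-HIT, L1-HIT, VC-HIT, MISS, MISS, VC-HIT, VC-HIT]

  [0] addr=0x99 blk=9 s=1: MISS | VC []
  [1] addr=0x13b blk=19 s=3: MISS | VC []
  [2] addr=0x174 blk=23 s=3: MISS | VC [19]
  [3] addr=0x17d blk=23 s=3: L1-HIT | VC [19]
  [4] addr=0x173 blk=23 s=3: L1-HIT | VC [19]
  [5] addr=0x172 blk=23 s=3: L1-HIT | VC [19]
  [6] addr=0x178 blk=23 s=3: L1-HIT | VC [19]
  [7] addr=0x173 blk=23 s=3: L1-HIT | VC [19]
  [8] addr=0x176 blk=23 s=3: L1-HIT | VC [19]
  [9] addr=0x13d blk=19 s=3: VC-HIT | VC [23]
  [10] addr=0x1d4 blk=29 s=1: MISS | VC [23, 9]
  [11] addr=0x56 blk=5 s=1: MISS | VC [23, 9, 29]
  [12] addr=0x9d blk=9 s=1: VC-HIT | VC [23, 5, 29]
  [13] addr=0x58 blk=5 s=1: VC-HIT | VC [23, 9, 29]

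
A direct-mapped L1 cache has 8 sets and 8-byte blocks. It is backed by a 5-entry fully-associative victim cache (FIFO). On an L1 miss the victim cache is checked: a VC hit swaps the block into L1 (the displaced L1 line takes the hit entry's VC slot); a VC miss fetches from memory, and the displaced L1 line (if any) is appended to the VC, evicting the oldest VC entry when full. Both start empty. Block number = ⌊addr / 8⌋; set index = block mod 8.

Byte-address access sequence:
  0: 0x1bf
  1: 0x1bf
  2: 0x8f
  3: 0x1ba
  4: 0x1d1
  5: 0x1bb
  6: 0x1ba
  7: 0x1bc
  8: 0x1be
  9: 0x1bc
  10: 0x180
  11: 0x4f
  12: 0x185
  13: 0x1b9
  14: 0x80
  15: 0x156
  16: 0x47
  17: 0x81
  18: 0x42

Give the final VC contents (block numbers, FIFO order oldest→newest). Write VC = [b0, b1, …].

0: 0x1bf (blk 55, set 7) → MISS  vc=[]
1: 0x1bf (blk 55, set 7) → L1-HIT  vc=[]
2: 0x8f (blk 17, set 1) → MISS  vc=[]
3: 0x1ba (blk 55, set 7) → L1-HIT  vc=[]
4: 0x1d1 (blk 58, set 2) → MISS  vc=[]
5: 0x1bb (blk 55, set 7) → L1-HIT  vc=[]
6: 0x1ba (blk 55, set 7) → L1-HIT  vc=[]
7: 0x1bc (blk 55, set 7) → L1-HIT  vc=[]
8: 0x1be (blk 55, set 7) → L1-HIT  vc=[]
9: 0x1bc (blk 55, set 7) → L1-HIT  vc=[]
10: 0x180 (blk 48, set 0) → MISS  vc=[]
11: 0x4f (blk 9, set 1) → MISS  vc=[17]
12: 0x185 (blk 48, set 0) → L1-HIT  vc=[17]
13: 0x1b9 (blk 55, set 7) → L1-HIT  vc=[17]
14: 0x80 (blk 16, set 0) → MISS  vc=[17, 48]
15: 0x156 (blk 42, set 2) → MISS  vc=[17, 48, 58]
16: 0x47 (blk 8, set 0) → MISS  vc=[17, 48, 58, 16]
17: 0x81 (blk 16, set 0) → VC-HIT  vc=[17, 48, 58, 8]
18: 0x42 (blk 8, set 0) → VC-HIT  vc=[17, 48, 58, 16]

VC = [17, 48, 58, 16]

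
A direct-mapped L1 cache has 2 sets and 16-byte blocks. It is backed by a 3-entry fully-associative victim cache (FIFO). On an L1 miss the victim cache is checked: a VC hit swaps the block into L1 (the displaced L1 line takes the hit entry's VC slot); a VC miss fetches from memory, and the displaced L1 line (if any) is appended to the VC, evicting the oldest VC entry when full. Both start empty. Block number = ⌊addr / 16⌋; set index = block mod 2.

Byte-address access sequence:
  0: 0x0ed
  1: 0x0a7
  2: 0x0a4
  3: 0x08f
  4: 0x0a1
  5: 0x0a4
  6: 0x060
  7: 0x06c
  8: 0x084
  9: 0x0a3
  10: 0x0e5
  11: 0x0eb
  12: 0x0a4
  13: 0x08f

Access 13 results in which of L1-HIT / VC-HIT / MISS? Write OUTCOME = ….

  [0] addr=0xed blk=14 s=0: MISS | VC []
  [1] addr=0xa7 blk=10 s=0: MISS | VC [14]
  [2] addr=0xa4 blk=10 s=0: L1-HIT | VC [14]
  [3] addr=0x8f blk=8 s=0: MISS | VC [14, 10]
  [4] addr=0xa1 blk=10 s=0: VC-HIT | VC [14, 8]
  [5] addr=0xa4 blk=10 s=0: L1-HIT | VC [14, 8]
  [6] addr=0x60 blk=6 s=0: MISS | VC [14, 8, 10]
  [7] addr=0x6c blk=6 s=0: L1-HIT | VC [14, 8, 10]
  [8] addr=0x84 blk=8 s=0: VC-HIT | VC [14, 6, 10]
  [9] addr=0xa3 blk=10 s=0: VC-HIT | VC [14, 6, 8]
  [10] addr=0xe5 blk=14 s=0: VC-HIT | VC [10, 6, 8]
  [11] addr=0xeb blk=14 s=0: L1-HIT | VC [10, 6, 8]
  [12] addr=0xa4 blk=10 s=0: VC-HIT | VC [14, 6, 8]
  [13] addr=0x8f blk=8 s=0: VC-HIT | VC [14, 6, 10]

OUTCOME = VC-HIT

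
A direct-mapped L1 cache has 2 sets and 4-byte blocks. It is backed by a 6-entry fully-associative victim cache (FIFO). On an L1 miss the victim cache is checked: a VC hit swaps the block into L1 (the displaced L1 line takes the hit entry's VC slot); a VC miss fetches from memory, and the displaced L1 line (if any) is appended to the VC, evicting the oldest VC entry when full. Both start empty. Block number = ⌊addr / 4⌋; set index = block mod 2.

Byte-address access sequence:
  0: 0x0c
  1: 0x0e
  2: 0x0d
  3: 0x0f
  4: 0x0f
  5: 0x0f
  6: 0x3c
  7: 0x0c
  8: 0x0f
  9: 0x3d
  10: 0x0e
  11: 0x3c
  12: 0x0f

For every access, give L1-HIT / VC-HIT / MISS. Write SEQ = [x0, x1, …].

0: 0xc (blk 3, set 1) → MISS  vc=[]
1: 0xe (blk 3, set 1) → L1-HIT  vc=[]
2: 0xd (blk 3, set 1) → L1-HIT  vc=[]
3: 0xf (blk 3, set 1) → L1-HIT  vc=[]
4: 0xf (blk 3, set 1) → L1-HIT  vc=[]
5: 0xf (blk 3, set 1) → L1-HIT  vc=[]
6: 0x3c (blk 15, set 1) → MISS  vc=[3]
7: 0xc (blk 3, set 1) → VC-HIT  vc=[15]
8: 0xf (blk 3, set 1) → L1-HIT  vc=[15]
9: 0x3d (blk 15, set 1) → VC-HIT  vc=[3]
10: 0xe (blk 3, set 1) → VC-HIT  vc=[15]
11: 0x3c (blk 15, set 1) → VC-HIT  vc=[3]
12: 0xf (blk 3, set 1) → VC-HIT  vc=[15]

SEQ = [MISS, L1-HIT, L1-HIT, L1-HIT, L1-HIT, L1-HIT, MISS, VC-HIT, L1-HIT, VC-HIT, VC-HIT, VC-HIT, VC-HIT]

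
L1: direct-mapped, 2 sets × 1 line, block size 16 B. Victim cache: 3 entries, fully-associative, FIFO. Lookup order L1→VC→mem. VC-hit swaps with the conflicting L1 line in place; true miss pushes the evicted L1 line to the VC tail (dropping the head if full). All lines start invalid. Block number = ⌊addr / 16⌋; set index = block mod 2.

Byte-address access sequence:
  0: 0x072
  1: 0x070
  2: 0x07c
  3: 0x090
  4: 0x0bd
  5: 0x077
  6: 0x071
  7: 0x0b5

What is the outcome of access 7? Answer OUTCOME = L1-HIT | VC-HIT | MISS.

#0 0x72→b7/s1 MISS; vc=[]
#1 0x70→b7/s1 L1-HIT; vc=[]
#2 0x7c→b7/s1 L1-HIT; vc=[]
#3 0x90→b9/s1 MISS; vc=[7]
#4 0xbd→b11/s1 MISS; vc=[7,9]
#5 0x77→b7/s1 VC-HIT; vc=[11,9]
#6 0x71→b7/s1 L1-HIT; vc=[11,9]
#7 0xb5→b11/s1 VC-HIT; vc=[7,9]

OUTCOME = VC-HIT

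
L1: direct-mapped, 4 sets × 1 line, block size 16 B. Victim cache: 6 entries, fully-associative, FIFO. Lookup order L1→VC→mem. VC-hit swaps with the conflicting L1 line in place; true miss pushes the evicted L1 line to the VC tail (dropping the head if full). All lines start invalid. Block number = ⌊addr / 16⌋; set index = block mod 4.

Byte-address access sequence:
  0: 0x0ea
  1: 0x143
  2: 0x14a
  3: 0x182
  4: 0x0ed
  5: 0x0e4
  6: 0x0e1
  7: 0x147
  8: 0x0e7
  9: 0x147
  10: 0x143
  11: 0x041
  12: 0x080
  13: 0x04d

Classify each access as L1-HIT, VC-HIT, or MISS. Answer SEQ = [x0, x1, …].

0: 0xea (blk 14, set 2) → MISS  vc=[]
1: 0x143 (blk 20, set 0) → MISS  vc=[]
2: 0x14a (blk 20, set 0) → L1-HIT  vc=[]
3: 0x182 (blk 24, set 0) → MISS  vc=[20]
4: 0xed (blk 14, set 2) → L1-HIT  vc=[20]
5: 0xe4 (blk 14, set 2) → L1-HIT  vc=[20]
6: 0xe1 (blk 14, set 2) → L1-HIT  vc=[20]
7: 0x147 (blk 20, set 0) → VC-HIT  vc=[24]
8: 0xe7 (blk 14, set 2) → L1-HIT  vc=[24]
9: 0x147 (blk 20, set 0) → L1-HIT  vc=[24]
10: 0x143 (blk 20, set 0) → L1-HIT  vc=[24]
11: 0x41 (blk 4, set 0) → MISS  vc=[24, 20]
12: 0x80 (blk 8, set 0) → MISS  vc=[24, 20, 4]
13: 0x4d (blk 4, set 0) → VC-HIT  vc=[24, 20, 8]

SEQ = [MISS, MISS, L1-HIT, MISS, L1-HIT, L1-HIT, L1-HIT, VC-HIT, L1-HIT, L1-HIT, L1-HIT, MISS, MISS, VC-HIT]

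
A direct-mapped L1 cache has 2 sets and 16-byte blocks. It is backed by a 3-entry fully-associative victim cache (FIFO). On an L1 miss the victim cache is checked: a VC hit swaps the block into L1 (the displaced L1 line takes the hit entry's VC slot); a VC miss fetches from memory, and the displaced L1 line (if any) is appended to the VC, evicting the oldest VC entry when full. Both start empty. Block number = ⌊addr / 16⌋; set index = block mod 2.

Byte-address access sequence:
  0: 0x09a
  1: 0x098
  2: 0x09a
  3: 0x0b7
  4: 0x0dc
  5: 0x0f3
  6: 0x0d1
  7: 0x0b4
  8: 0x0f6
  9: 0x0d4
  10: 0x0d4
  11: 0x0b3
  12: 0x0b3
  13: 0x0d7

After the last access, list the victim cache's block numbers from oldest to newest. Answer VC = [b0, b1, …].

VC = [9, 15, 11]

#0 0x9a→b9/s1 MISS; vc=[]
#1 0x98→b9/s1 L1-HIT; vc=[]
#2 0x9a→b9/s1 L1-HIT; vc=[]
#3 0xb7→b11/s1 MISS; vc=[9]
#4 0xdc→b13/s1 MISS; vc=[9,11]
#5 0xf3→b15/s1 MISS; vc=[9,11,13]
#6 0xd1→b13/s1 VC-HIT; vc=[9,11,15]
#7 0xb4→b11/s1 VC-HIT; vc=[9,13,15]
#8 0xf6→b15/s1 VC-HIT; vc=[9,13,11]
#9 0xd4→b13/s1 VC-HIT; vc=[9,15,11]
#10 0xd4→b13/s1 L1-HIT; vc=[9,15,11]
#11 0xb3→b11/s1 VC-HIT; vc=[9,15,13]
#12 0xb3→b11/s1 L1-HIT; vc=[9,15,13]
#13 0xd7→b13/s1 VC-HIT; vc=[9,15,11]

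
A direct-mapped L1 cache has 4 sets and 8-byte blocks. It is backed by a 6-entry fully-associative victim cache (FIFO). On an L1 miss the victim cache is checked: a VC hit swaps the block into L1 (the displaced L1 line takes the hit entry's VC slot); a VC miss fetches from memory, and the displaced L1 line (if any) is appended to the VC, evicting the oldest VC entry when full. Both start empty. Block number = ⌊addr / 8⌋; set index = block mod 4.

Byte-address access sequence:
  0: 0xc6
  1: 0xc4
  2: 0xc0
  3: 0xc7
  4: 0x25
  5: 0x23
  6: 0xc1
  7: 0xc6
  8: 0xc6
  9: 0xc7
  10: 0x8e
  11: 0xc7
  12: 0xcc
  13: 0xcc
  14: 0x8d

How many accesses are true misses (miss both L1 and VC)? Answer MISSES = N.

MISSES = 4

0: 0xc6 (blk 24, set 0) → MISS  vc=[]
1: 0xc4 (blk 24, set 0) → L1-HIT  vc=[]
2: 0xc0 (blk 24, set 0) → L1-HIT  vc=[]
3: 0xc7 (blk 24, set 0) → L1-HIT  vc=[]
4: 0x25 (blk 4, set 0) → MISS  vc=[24]
5: 0x23 (blk 4, set 0) → L1-HIT  vc=[24]
6: 0xc1 (blk 24, set 0) → VC-HIT  vc=[4]
7: 0xc6 (blk 24, set 0) → L1-HIT  vc=[4]
8: 0xc6 (blk 24, set 0) → L1-HIT  vc=[4]
9: 0xc7 (blk 24, set 0) → L1-HIT  vc=[4]
10: 0x8e (blk 17, set 1) → MISS  vc=[4]
11: 0xc7 (blk 24, set 0) → L1-HIT  vc=[4]
12: 0xcc (blk 25, set 1) → MISS  vc=[4, 17]
13: 0xcc (blk 25, set 1) → L1-HIT  vc=[4, 17]
14: 0x8d (blk 17, set 1) → VC-HIT  vc=[4, 25]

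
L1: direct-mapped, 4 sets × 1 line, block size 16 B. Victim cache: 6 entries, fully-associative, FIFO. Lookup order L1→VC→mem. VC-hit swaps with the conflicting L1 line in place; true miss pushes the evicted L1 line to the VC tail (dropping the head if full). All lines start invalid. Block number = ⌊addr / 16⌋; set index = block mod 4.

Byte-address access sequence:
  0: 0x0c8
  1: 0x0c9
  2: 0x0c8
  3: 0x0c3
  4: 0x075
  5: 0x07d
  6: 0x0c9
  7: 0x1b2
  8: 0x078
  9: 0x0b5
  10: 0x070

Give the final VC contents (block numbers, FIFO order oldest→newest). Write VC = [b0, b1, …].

0: 0xc8 (blk 12, set 0) → MISS  vc=[]
1: 0xc9 (blk 12, set 0) → L1-HIT  vc=[]
2: 0xc8 (blk 12, set 0) → L1-HIT  vc=[]
3: 0xc3 (blk 12, set 0) → L1-HIT  vc=[]
4: 0x75 (blk 7, set 3) → MISS  vc=[]
5: 0x7d (blk 7, set 3) → L1-HIT  vc=[]
6: 0xc9 (blk 12, set 0) → L1-HIT  vc=[]
7: 0x1b2 (blk 27, set 3) → MISS  vc=[7]
8: 0x78 (blk 7, set 3) → VC-HIT  vc=[27]
9: 0xb5 (blk 11, set 3) → MISS  vc=[27, 7]
10: 0x70 (blk 7, set 3) → VC-HIT  vc=[27, 11]

VC = [27, 11]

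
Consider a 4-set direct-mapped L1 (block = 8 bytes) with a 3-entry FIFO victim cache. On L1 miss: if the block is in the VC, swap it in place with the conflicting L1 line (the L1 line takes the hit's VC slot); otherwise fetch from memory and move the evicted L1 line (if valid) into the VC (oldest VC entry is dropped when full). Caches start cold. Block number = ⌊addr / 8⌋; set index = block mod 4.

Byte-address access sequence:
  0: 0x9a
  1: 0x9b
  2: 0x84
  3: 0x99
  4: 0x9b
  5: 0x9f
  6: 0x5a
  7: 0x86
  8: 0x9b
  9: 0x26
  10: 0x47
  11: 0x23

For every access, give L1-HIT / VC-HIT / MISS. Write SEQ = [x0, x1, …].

SEQ = [MISS, L1-HIT, MISS, L1-HIT, L1-HIT, L1-HIT, MISS, L1-HIT, VC-HIT, MISS, MISS, VC-HIT]

  [0] addr=0x9a blk=19 s=3: MISS | VC []
  [1] addr=0x9b blk=19 s=3: L1-HIT | VC []
  [2] addr=0x84 blk=16 s=0: MISS | VC []
  [3] addr=0x99 blk=19 s=3: L1-HIT | VC []
  [4] addr=0x9b blk=19 s=3: L1-HIT | VC []
  [5] addr=0x9f blk=19 s=3: L1-HIT | VC []
  [6] addr=0x5a blk=11 s=3: MISS | VC [19]
  [7] addr=0x86 blk=16 s=0: L1-HIT | VC [19]
  [8] addr=0x9b blk=19 s=3: VC-HIT | VC [11]
  [9] addr=0x26 blk=4 s=0: MISS | VC [11, 16]
  [10] addr=0x47 blk=8 s=0: MISS | VC [11, 16, 4]
  [11] addr=0x23 blk=4 s=0: VC-HIT | VC [11, 16, 8]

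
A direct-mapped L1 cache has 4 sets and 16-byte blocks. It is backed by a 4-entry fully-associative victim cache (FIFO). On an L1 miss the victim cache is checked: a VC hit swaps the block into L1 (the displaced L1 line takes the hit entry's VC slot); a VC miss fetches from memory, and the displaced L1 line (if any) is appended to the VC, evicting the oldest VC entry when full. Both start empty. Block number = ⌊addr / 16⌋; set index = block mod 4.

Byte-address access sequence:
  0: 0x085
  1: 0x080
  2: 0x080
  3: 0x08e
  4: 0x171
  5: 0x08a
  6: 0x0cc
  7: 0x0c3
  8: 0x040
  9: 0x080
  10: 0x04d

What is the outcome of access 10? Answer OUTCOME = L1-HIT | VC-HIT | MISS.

#0 0x85→b8/s0 MISS; vc=[]
#1 0x80→b8/s0 L1-HIT; vc=[]
#2 0x80→b8/s0 L1-HIT; vc=[]
#3 0x8e→b8/s0 L1-HIT; vc=[]
#4 0x171→b23/s3 MISS; vc=[]
#5 0x8a→b8/s0 L1-HIT; vc=[]
#6 0xcc→b12/s0 MISS; vc=[8]
#7 0xc3→b12/s0 L1-HIT; vc=[8]
#8 0x40→b4/s0 MISS; vc=[8,12]
#9 0x80→b8/s0 VC-HIT; vc=[4,12]
#10 0x4d→b4/s0 VC-HIT; vc=[8,12]

OUTCOME = VC-HIT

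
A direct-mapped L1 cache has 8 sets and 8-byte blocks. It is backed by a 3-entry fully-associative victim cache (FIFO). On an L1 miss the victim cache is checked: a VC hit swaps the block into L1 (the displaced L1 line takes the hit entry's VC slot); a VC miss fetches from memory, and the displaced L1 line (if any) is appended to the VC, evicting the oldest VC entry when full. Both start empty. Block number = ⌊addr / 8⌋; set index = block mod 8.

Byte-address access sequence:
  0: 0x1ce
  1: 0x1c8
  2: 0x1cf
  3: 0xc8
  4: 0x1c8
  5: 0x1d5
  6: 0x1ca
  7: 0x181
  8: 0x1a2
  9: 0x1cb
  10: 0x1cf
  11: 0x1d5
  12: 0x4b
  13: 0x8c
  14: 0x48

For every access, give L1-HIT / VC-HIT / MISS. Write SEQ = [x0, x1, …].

  [0] addr=0x1ce blk=57 s=1: MISS | VC []
  [1] addr=0x1c8 blk=57 s=1: L1-HIT | VC []
  [2] addr=0x1cf blk=57 s=1: L1-HIT | VC []
  [3] addr=0xc8 blk=25 s=1: MISS | VC [57]
  [4] addr=0x1c8 blk=57 s=1: VC-HIT | VC [25]
  [5] addr=0x1d5 blk=58 s=2: MISS | VC [25]
  [6] addr=0x1ca blk=57 s=1: L1-HIT | VC [25]
  [7] addr=0x181 blk=48 s=0: MISS | VC [25]
  [8] addr=0x1a2 blk=52 s=4: MISS | VC [25]
  [9] addr=0x1cb blk=57 s=1: L1-HIT | VC [25]
  [10] addr=0x1cf blk=57 s=1: L1-HIT | VC [25]
  [11] addr=0x1d5 blk=58 s=2: L1-HIT | VC [25]
  [12] addr=0x4b blk=9 s=1: MISS | VC [25, 57]
  [13] addr=0x8c blk=17 s=1: MISS | VC [25, 57, 9]
  [14] addr=0x48 blk=9 s=1: VC-HIT | VC [25, 57, 17]

SEQ = [MISS, L1-HIT, L1-HIT, MISS, VC-HIT, MISS, L1-HIT, MISS, MISS, L1-HIT, L1-HIT, L1-HIT, MISS, MISS, VC-HIT]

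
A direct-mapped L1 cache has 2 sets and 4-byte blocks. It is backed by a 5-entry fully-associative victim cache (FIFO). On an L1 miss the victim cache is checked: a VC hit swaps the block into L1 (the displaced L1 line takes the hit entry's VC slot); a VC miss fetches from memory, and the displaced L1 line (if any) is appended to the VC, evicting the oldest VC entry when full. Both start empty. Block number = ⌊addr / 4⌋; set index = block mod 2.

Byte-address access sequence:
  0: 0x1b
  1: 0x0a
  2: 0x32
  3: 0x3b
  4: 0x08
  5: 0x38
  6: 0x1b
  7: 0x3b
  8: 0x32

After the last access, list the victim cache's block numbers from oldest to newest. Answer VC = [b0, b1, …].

  [0] addr=0x1b blk=6 s=0: MISS | VC []
  [1] addr=0xa blk=2 s=0: MISS | VC [6]
  [2] addr=0x32 blk=12 s=0: MISS | VC [6, 2]
  [3] addr=0x3b blk=14 s=0: MISS | VC [6, 2, 12]
  [4] addr=0x8 blk=2 s=0: VC-HIT | VC [6, 14, 12]
  [5] addr=0x38 blk=14 s=0: VC-HIT | VC [6, 2, 12]
  [6] addr=0x1b blk=6 s=0: VC-HIT | VC [14, 2, 12]
  [7] addr=0x3b blk=14 s=0: VC-HIT | VC [6, 2, 12]
  [8] addr=0x32 blk=12 s=0: VC-HIT | VC [6, 2, 14]

VC = [6, 2, 14]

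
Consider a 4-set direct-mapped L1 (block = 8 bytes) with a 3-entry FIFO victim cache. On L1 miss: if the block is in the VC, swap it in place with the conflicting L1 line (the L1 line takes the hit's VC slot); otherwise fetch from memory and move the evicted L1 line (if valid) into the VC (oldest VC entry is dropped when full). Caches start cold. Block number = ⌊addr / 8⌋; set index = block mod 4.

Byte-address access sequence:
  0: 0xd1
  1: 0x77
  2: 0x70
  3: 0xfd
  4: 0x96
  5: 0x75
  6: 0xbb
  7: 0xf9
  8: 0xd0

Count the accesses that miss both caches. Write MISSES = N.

  [0] addr=0xd1 blk=26 s=2: MISS | VC []
  [1] addr=0x77 blk=14 s=2: MISS | VC [26]
  [2] addr=0x70 blk=14 s=2: L1-HIT | VC [26]
  [3] addr=0xfd blk=31 s=3: MISS | VC [26]
  [4] addr=0x96 blk=18 s=2: MISS | VC [26, 14]
  [5] addr=0x75 blk=14 s=2: VC-HIT | VC [26, 18]
  [6] addr=0xbb blk=23 s=3: MISS | VC [26, 18, 31]
  [7] addr=0xf9 blk=31 s=3: VC-HIT | VC [26, 18, 23]
  [8] addr=0xd0 blk=26 s=2: VC-HIT | VC [14, 18, 23]

MISSES = 5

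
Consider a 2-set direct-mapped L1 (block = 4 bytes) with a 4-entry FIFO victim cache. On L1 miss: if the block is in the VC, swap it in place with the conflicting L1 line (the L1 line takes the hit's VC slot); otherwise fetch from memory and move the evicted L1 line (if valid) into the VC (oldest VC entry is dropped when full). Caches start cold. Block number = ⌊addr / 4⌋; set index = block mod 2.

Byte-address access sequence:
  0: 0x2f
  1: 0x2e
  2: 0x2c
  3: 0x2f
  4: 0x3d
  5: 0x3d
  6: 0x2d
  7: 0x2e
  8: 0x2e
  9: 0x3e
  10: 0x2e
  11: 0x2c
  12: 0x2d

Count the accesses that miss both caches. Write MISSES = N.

MISSES = 2

0: 0x2f (blk 11, set 1) → MISS  vc=[]
1: 0x2e (blk 11, set 1) → L1-HIT  vc=[]
2: 0x2c (blk 11, set 1) → L1-HIT  vc=[]
3: 0x2f (blk 11, set 1) → L1-HIT  vc=[]
4: 0x3d (blk 15, set 1) → MISS  vc=[11]
5: 0x3d (blk 15, set 1) → L1-HIT  vc=[11]
6: 0x2d (blk 11, set 1) → VC-HIT  vc=[15]
7: 0x2e (blk 11, set 1) → L1-HIT  vc=[15]
8: 0x2e (blk 11, set 1) → L1-HIT  vc=[15]
9: 0x3e (blk 15, set 1) → VC-HIT  vc=[11]
10: 0x2e (blk 11, set 1) → VC-HIT  vc=[15]
11: 0x2c (blk 11, set 1) → L1-HIT  vc=[15]
12: 0x2d (blk 11, set 1) → L1-HIT  vc=[15]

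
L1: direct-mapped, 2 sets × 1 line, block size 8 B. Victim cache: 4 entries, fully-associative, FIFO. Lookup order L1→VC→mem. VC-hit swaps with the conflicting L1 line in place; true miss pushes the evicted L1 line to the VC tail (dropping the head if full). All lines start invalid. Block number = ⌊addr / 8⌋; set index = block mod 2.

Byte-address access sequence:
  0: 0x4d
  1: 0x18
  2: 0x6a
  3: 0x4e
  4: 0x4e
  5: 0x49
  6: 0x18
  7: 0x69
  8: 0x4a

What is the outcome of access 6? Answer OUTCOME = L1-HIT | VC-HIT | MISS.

OUTCOME = VC-HIT

  [0] addr=0x4d blk=9 s=1: MISS | VC []
  [1] addr=0x18 blk=3 s=1: MISS | VC [9]
  [2] addr=0x6a blk=13 s=1: MISS | VC [9, 3]
  [3] addr=0x4e blk=9 s=1: VC-HIT | VC [13, 3]
  [4] addr=0x4e blk=9 s=1: L1-HIT | VC [13, 3]
  [5] addr=0x49 blk=9 s=1: L1-HIT | VC [13, 3]
  [6] addr=0x18 blk=3 s=1: VC-HIT | VC [13, 9]
  [7] addr=0x69 blk=13 s=1: VC-HIT | VC [3, 9]
  [8] addr=0x4a blk=9 s=1: VC-HIT | VC [3, 13]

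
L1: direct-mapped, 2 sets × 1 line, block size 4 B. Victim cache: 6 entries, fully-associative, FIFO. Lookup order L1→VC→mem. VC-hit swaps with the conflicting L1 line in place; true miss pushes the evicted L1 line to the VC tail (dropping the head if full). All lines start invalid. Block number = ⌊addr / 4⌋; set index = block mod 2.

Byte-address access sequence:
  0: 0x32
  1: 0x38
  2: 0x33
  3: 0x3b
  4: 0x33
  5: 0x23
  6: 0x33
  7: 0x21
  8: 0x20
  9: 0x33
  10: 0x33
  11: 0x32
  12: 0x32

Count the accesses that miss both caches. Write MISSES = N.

MISSES = 3

#0 0x32→b12/s0 MISS; vc=[]
#1 0x38→b14/s0 MISS; vc=[12]
#2 0x33→b12/s0 VC-HIT; vc=[14]
#3 0x3b→b14/s0 VC-HIT; vc=[12]
#4 0x33→b12/s0 VC-HIT; vc=[14]
#5 0x23→b8/s0 MISS; vc=[14,12]
#6 0x33→b12/s0 VC-HIT; vc=[14,8]
#7 0x21→b8/s0 VC-HIT; vc=[14,12]
#8 0x20→b8/s0 L1-HIT; vc=[14,12]
#9 0x33→b12/s0 VC-HIT; vc=[14,8]
#10 0x33→b12/s0 L1-HIT; vc=[14,8]
#11 0x32→b12/s0 L1-HIT; vc=[14,8]
#12 0x32→b12/s0 L1-HIT; vc=[14,8]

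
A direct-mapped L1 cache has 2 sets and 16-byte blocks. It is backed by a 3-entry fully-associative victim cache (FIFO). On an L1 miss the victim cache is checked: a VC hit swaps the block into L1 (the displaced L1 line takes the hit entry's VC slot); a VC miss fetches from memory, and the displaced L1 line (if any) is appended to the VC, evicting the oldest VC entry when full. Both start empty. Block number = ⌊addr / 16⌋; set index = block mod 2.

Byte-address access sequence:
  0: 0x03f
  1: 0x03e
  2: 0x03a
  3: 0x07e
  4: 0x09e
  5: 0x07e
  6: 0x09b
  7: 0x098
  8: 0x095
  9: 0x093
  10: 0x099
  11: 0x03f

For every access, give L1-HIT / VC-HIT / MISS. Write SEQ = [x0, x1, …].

SEQ = [MISS, L1-HIT, L1-HIT, MISS, MISS, VC-HIT, VC-HIT, L1-HIT, L1-HIT, L1-HIT, L1-HIT, VC-HIT]

  [0] addr=0x3f blk=3 s=1: MISS | VC []
  [1] addr=0x3e blk=3 s=1: L1-HIT | VC []
  [2] addr=0x3a blk=3 s=1: L1-HIT | VC []
  [3] addr=0x7e blk=7 s=1: MISS | VC [3]
  [4] addr=0x9e blk=9 s=1: MISS | VC [3, 7]
  [5] addr=0x7e blk=7 s=1: VC-HIT | VC [3, 9]
  [6] addr=0x9b blk=9 s=1: VC-HIT | VC [3, 7]
  [7] addr=0x98 blk=9 s=1: L1-HIT | VC [3, 7]
  [8] addr=0x95 blk=9 s=1: L1-HIT | VC [3, 7]
  [9] addr=0x93 blk=9 s=1: L1-HIT | VC [3, 7]
  [10] addr=0x99 blk=9 s=1: L1-HIT | VC [3, 7]
  [11] addr=0x3f blk=3 s=1: VC-HIT | VC [9, 7]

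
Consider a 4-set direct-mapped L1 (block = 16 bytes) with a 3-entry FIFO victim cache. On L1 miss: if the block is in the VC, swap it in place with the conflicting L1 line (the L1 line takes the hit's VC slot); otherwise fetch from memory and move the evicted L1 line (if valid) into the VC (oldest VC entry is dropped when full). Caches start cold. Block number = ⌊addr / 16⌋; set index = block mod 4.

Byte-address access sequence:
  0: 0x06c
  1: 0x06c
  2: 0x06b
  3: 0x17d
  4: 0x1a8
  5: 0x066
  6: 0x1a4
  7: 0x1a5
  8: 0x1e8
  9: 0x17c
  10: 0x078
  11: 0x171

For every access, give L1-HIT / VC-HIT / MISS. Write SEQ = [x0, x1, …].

SEQ = [MISS, L1-HIT, L1-HIT, MISS, MISS, VC-HIT, VC-HIT, L1-HIT, MISS, L1-HIT, MISS, VC-HIT]

#0 0x6c→b6/s2 MISS; vc=[]
#1 0x6c→b6/s2 L1-HIT; vc=[]
#2 0x6b→b6/s2 L1-HIT; vc=[]
#3 0x17d→b23/s3 MISS; vc=[]
#4 0x1a8→b26/s2 MISS; vc=[6]
#5 0x66→b6/s2 VC-HIT; vc=[26]
#6 0x1a4→b26/s2 VC-HIT; vc=[6]
#7 0x1a5→b26/s2 L1-HIT; vc=[6]
#8 0x1e8→b30/s2 MISS; vc=[6,26]
#9 0x17c→b23/s3 L1-HIT; vc=[6,26]
#10 0x78→b7/s3 MISS; vc=[6,26,23]
#11 0x171→b23/s3 VC-HIT; vc=[6,26,7]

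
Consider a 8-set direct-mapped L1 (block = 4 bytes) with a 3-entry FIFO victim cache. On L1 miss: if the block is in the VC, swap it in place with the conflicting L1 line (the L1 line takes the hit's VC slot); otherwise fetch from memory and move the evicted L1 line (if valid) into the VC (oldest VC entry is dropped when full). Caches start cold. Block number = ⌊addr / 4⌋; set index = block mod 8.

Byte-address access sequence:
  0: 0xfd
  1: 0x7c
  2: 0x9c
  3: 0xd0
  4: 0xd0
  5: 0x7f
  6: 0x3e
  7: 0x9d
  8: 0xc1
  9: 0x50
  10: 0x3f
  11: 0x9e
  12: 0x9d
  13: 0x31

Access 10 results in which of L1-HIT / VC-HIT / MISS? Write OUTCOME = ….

OUTCOME = VC-HIT

#0 0xfd→b63/s7 MISS; vc=[]
#1 0x7c→b31/s7 MISS; vc=[63]
#2 0x9c→b39/s7 MISS; vc=[63,31]
#3 0xd0→b52/s4 MISS; vc=[63,31]
#4 0xd0→b52/s4 L1-HIT; vc=[63,31]
#5 0x7f→b31/s7 VC-HIT; vc=[63,39]
#6 0x3e→b15/s7 MISS; vc=[63,39,31]
#7 0x9d→b39/s7 VC-HIT; vc=[63,15,31]
#8 0xc1→b48/s0 MISS; vc=[63,15,31]
#9 0x50→b20/s4 MISS; vc=[15,31,52]
#10 0x3f→b15/s7 VC-HIT; vc=[39,31,52]
#11 0x9e→b39/s7 VC-HIT; vc=[15,31,52]
#12 0x9d→b39/s7 L1-HIT; vc=[15,31,52]
#13 0x31→b12/s4 MISS; vc=[31,52,20]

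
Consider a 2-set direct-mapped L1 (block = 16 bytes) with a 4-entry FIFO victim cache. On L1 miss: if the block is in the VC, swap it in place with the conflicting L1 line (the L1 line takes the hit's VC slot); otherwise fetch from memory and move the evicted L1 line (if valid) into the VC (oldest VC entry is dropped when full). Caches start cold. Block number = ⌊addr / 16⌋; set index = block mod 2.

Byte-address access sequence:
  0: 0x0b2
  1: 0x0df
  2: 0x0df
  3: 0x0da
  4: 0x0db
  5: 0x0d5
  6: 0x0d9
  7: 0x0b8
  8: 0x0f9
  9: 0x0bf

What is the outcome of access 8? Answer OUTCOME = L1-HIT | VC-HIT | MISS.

OUTCOME = MISS

  [0] addr=0xb2 blk=11 s=1: MISS | VC []
  [1] addr=0xdf blk=13 s=1: MISS | VC [11]
  [2] addr=0xdf blk=13 s=1: L1-HIT | VC [11]
  [3] addr=0xda blk=13 s=1: L1-HIT | VC [11]
  [4] addr=0xdb blk=13 s=1: L1-HIT | VC [11]
  [5] addr=0xd5 blk=13 s=1: L1-HIT | VC [11]
  [6] addr=0xd9 blk=13 s=1: L1-HIT | VC [11]
  [7] addr=0xb8 blk=11 s=1: VC-HIT | VC [13]
  [8] addr=0xf9 blk=15 s=1: MISS | VC [13, 11]
  [9] addr=0xbf blk=11 s=1: VC-HIT | VC [13, 15]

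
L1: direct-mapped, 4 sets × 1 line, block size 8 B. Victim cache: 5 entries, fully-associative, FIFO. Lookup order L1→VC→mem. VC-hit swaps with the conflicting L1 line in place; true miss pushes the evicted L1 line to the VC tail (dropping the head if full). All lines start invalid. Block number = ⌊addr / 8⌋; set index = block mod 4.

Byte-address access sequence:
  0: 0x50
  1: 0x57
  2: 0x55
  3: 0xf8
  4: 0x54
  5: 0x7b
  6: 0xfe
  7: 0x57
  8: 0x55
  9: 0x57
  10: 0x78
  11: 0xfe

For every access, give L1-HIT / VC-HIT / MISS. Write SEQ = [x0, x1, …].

0: 0x50 (blk 10, set 2) → MISS  vc=[]
1: 0x57 (blk 10, set 2) → L1-HIT  vc=[]
2: 0x55 (blk 10, set 2) → L1-HIT  vc=[]
3: 0xf8 (blk 31, set 3) → MISS  vc=[]
4: 0x54 (blk 10, set 2) → L1-HIT  vc=[]
5: 0x7b (blk 15, set 3) → MISS  vc=[31]
6: 0xfe (blk 31, set 3) → VC-HIT  vc=[15]
7: 0x57 (blk 10, set 2) → L1-HIT  vc=[15]
8: 0x55 (blk 10, set 2) → L1-HIT  vc=[15]
9: 0x57 (blk 10, set 2) → L1-HIT  vc=[15]
10: 0x78 (blk 15, set 3) → VC-HIT  vc=[31]
11: 0xfe (blk 31, set 3) → VC-HIT  vc=[15]

SEQ = [MISS, L1-HIT, L1-HIT, MISS, L1-HIT, MISS, VC-HIT, L1-HIT, L1-HIT, L1-HIT, VC-HIT, VC-HIT]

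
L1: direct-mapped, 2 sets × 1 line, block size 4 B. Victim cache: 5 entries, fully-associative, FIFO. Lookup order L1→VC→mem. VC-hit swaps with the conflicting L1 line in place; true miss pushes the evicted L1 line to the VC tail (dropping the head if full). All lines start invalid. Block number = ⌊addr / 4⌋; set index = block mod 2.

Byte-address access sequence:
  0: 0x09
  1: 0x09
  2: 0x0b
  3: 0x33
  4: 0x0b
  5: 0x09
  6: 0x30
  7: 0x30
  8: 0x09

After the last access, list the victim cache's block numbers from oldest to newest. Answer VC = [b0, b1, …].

0: 0x9 (blk 2, set 0) → MISS  vc=[]
1: 0x9 (blk 2, set 0) → L1-HIT  vc=[]
2: 0xb (blk 2, set 0) → L1-HIT  vc=[]
3: 0x33 (blk 12, set 0) → MISS  vc=[2]
4: 0xb (blk 2, set 0) → VC-HIT  vc=[12]
5: 0x9 (blk 2, set 0) → L1-HIT  vc=[12]
6: 0x30 (blk 12, set 0) → VC-HIT  vc=[2]
7: 0x30 (blk 12, set 0) → L1-HIT  vc=[2]
8: 0x9 (blk 2, set 0) → VC-HIT  vc=[12]

VC = [12]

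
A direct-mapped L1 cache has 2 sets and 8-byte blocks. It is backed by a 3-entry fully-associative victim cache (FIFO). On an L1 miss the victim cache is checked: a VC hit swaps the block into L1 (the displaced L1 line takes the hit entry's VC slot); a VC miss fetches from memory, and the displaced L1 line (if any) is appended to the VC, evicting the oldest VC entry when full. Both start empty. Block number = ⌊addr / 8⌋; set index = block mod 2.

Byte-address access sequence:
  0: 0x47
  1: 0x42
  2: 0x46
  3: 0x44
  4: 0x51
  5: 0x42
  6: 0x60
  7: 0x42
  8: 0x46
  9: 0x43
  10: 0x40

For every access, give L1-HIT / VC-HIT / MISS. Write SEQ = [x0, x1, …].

  [0] addr=0x47 blk=8 s=0: MISS | VC []
  [1] addr=0x42 blk=8 s=0: L1-HIT | VC []
  [2] addr=0x46 blk=8 s=0: L1-HIT | VC []
  [3] addr=0x44 blk=8 s=0: L1-HIT | VC []
  [4] addr=0x51 blk=10 s=0: MISS | VC [8]
  [5] addr=0x42 blk=8 s=0: VC-HIT | VC [10]
  [6] addr=0x60 blk=12 s=0: MISS | VC [10, 8]
  [7] addr=0x42 blk=8 s=0: VC-HIT | VC [10, 12]
  [8] addr=0x46 blk=8 s=0: L1-HIT | VC [10, 12]
  [9] addr=0x43 blk=8 s=0: L1-HIT | VC [10, 12]
  [10] addr=0x40 blk=8 s=0: L1-HIT | VC [10, 12]

SEQ = [MISS, L1-HIT, L1-HIT, L1-HIT, MISS, VC-HIT, MISS, VC-HIT, L1-HIT, L1-HIT, L1-HIT]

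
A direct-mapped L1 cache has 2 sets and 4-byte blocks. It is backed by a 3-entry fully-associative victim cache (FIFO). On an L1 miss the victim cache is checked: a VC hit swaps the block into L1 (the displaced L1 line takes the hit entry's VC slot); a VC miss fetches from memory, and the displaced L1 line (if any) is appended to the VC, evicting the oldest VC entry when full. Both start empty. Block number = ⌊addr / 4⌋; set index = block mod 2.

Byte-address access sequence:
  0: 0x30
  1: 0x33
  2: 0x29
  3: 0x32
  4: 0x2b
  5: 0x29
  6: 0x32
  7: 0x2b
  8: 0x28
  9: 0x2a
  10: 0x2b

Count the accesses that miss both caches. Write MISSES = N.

MISSES = 2

  [0] addr=0x30 blk=12 s=0: MISS | VC []
  [1] addr=0x33 blk=12 s=0: L1-HIT | VC []
  [2] addr=0x29 blk=10 s=0: MISS | VC [12]
  [3] addr=0x32 blk=12 s=0: VC-HIT | VC [10]
  [4] addr=0x2b blk=10 s=0: VC-HIT | VC [12]
  [5] addr=0x29 blk=10 s=0: L1-HIT | VC [12]
  [6] addr=0x32 blk=12 s=0: VC-HIT | VC [10]
  [7] addr=0x2b blk=10 s=0: VC-HIT | VC [12]
  [8] addr=0x28 blk=10 s=0: L1-HIT | VC [12]
  [9] addr=0x2a blk=10 s=0: L1-HIT | VC [12]
  [10] addr=0x2b blk=10 s=0: L1-HIT | VC [12]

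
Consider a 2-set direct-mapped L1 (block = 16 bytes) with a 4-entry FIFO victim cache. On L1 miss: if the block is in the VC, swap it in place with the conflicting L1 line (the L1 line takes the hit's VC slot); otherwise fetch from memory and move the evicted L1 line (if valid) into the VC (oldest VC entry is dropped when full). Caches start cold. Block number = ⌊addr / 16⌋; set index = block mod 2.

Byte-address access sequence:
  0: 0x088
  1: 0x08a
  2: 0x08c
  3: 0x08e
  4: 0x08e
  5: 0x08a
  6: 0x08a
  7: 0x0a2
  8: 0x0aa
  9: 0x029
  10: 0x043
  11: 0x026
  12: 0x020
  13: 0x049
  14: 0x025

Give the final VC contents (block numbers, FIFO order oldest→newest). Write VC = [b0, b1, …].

VC = [8, 10, 4]

#0 0x88→b8/s0 MISS; vc=[]
#1 0x8a→b8/s0 L1-HIT; vc=[]
#2 0x8c→b8/s0 L1-HIT; vc=[]
#3 0x8e→b8/s0 L1-HIT; vc=[]
#4 0x8e→b8/s0 L1-HIT; vc=[]
#5 0x8a→b8/s0 L1-HIT; vc=[]
#6 0x8a→b8/s0 L1-HIT; vc=[]
#7 0xa2→b10/s0 MISS; vc=[8]
#8 0xaa→b10/s0 L1-HIT; vc=[8]
#9 0x29→b2/s0 MISS; vc=[8,10]
#10 0x43→b4/s0 MISS; vc=[8,10,2]
#11 0x26→b2/s0 VC-HIT; vc=[8,10,4]
#12 0x20→b2/s0 L1-HIT; vc=[8,10,4]
#13 0x49→b4/s0 VC-HIT; vc=[8,10,2]
#14 0x25→b2/s0 VC-HIT; vc=[8,10,4]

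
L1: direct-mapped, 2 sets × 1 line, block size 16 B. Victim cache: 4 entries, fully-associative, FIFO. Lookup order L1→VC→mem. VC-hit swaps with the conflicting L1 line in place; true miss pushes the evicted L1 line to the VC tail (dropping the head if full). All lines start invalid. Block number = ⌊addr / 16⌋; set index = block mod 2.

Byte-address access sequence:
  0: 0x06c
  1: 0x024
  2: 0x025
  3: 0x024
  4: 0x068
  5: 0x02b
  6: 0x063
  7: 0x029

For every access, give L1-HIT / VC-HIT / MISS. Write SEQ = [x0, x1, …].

  [0] addr=0x6c blk=6 s=0: MISS | VC []
  [1] addr=0x24 blk=2 s=0: MISS | VC [6]
  [2] addr=0x25 blk=2 s=0: L1-HIT | VC [6]
  [3] addr=0x24 blk=2 s=0: L1-HIT | VC [6]
  [4] addr=0x68 blk=6 s=0: VC-HIT | VC [2]
  [5] addr=0x2b blk=2 s=0: VC-HIT | VC [6]
  [6] addr=0x63 blk=6 s=0: VC-HIT | VC [2]
  [7] addr=0x29 blk=2 s=0: VC-HIT | VC [6]

SEQ = [MISS, MISS, L1-HIT, L1-HIT, VC-HIT, VC-HIT, VC-HIT, VC-HIT]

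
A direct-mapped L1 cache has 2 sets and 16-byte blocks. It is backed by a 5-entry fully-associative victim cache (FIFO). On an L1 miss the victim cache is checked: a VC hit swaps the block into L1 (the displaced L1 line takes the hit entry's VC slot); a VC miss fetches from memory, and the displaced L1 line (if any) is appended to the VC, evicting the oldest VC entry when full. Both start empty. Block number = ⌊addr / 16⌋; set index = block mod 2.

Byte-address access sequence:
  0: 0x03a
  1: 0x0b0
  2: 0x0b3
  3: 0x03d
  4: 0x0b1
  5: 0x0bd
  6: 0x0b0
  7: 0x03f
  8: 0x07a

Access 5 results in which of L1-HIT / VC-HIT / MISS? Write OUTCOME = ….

#0 0x3a→b3/s1 MISS; vc=[]
#1 0xb0→b11/s1 MISS; vc=[3]
#2 0xb3→b11/s1 L1-HIT; vc=[3]
#3 0x3d→b3/s1 VC-HIT; vc=[11]
#4 0xb1→b11/s1 VC-HIT; vc=[3]
#5 0xbd→b11/s1 L1-HIT; vc=[3]
#6 0xb0→b11/s1 L1-HIT; vc=[3]
#7 0x3f→b3/s1 VC-HIT; vc=[11]
#8 0x7a→b7/s1 MISS; vc=[11,3]

OUTCOME = L1-HIT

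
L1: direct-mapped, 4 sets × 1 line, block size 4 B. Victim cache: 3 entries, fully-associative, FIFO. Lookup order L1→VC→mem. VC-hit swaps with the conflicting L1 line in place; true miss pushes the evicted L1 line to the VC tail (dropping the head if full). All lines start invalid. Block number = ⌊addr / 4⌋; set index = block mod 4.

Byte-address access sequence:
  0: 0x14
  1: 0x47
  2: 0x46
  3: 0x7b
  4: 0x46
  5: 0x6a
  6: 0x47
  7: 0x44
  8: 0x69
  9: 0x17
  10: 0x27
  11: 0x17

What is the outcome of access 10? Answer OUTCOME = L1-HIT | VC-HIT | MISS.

OUTCOME = MISS

#0 0x14→b5/s1 MISS; vc=[]
#1 0x47→b17/s1 MISS; vc=[5]
#2 0x46→b17/s1 L1-HIT; vc=[5]
#3 0x7b→b30/s2 MISS; vc=[5]
#4 0x46→b17/s1 L1-HIT; vc=[5]
#5 0x6a→b26/s2 MISS; vc=[5,30]
#6 0x47→b17/s1 L1-HIT; vc=[5,30]
#7 0x44→b17/s1 L1-HIT; vc=[5,30]
#8 0x69→b26/s2 L1-HIT; vc=[5,30]
#9 0x17→b5/s1 VC-HIT; vc=[17,30]
#10 0x27→b9/s1 MISS; vc=[17,30,5]
#11 0x17→b5/s1 VC-HIT; vc=[17,30,9]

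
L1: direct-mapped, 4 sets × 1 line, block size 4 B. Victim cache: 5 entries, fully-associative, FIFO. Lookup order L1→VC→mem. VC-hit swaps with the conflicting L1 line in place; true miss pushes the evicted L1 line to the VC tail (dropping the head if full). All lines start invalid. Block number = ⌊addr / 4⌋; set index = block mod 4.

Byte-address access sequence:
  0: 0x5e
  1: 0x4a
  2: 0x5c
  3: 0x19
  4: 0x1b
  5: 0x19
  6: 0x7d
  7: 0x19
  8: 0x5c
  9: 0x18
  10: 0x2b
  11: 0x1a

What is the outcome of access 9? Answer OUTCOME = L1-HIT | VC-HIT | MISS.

0: 0x5e (blk 23, set 3) → MISS  vc=[]
1: 0x4a (blk 18, set 2) → MISS  vc=[]
2: 0x5c (blk 23, set 3) → L1-HIT  vc=[]
3: 0x19 (blk 6, set 2) → MISS  vc=[18]
4: 0x1b (blk 6, set 2) → L1-HIT  vc=[18]
5: 0x19 (blk 6, set 2) → L1-HIT  vc=[18]
6: 0x7d (blk 31, set 3) → MISS  vc=[18, 23]
7: 0x19 (blk 6, set 2) → L1-HIT  vc=[18, 23]
8: 0x5c (blk 23, set 3) → VC-HIT  vc=[18, 31]
9: 0x18 (blk 6, set 2) → L1-HIT  vc=[18, 31]
10: 0x2b (blk 10, set 2) → MISS  vc=[18, 31, 6]
11: 0x1a (blk 6, set 2) → VC-HIT  vc=[18, 31, 10]

OUTCOME = L1-HIT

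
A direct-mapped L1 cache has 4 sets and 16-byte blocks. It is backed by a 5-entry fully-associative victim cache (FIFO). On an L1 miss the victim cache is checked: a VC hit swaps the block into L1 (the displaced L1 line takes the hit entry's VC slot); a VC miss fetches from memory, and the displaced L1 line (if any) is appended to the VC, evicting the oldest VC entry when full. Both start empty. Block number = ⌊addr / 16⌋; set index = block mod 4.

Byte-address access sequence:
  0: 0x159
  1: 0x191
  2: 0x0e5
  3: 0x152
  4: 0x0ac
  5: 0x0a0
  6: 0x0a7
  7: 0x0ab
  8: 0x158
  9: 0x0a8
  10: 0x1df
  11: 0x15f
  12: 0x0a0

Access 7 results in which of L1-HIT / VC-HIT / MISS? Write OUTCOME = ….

OUTCOME = L1-HIT

#0 0x159→b21/s1 MISS; vc=[]
#1 0x191→b25/s1 MISS; vc=[21]
#2 0xe5→b14/s2 MISS; vc=[21]
#3 0x152→b21/s1 VC-HIT; vc=[25]
#4 0xac→b10/s2 MISS; vc=[25,14]
#5 0xa0→b10/s2 L1-HIT; vc=[25,14]
#6 0xa7→b10/s2 L1-HIT; vc=[25,14]
#7 0xab→b10/s2 L1-HIT; vc=[25,14]
#8 0x158→b21/s1 L1-HIT; vc=[25,14]
#9 0xa8→b10/s2 L1-HIT; vc=[25,14]
#10 0x1df→b29/s1 MISS; vc=[25,14,21]
#11 0x15f→b21/s1 VC-HIT; vc=[25,14,29]
#12 0xa0→b10/s2 L1-HIT; vc=[25,14,29]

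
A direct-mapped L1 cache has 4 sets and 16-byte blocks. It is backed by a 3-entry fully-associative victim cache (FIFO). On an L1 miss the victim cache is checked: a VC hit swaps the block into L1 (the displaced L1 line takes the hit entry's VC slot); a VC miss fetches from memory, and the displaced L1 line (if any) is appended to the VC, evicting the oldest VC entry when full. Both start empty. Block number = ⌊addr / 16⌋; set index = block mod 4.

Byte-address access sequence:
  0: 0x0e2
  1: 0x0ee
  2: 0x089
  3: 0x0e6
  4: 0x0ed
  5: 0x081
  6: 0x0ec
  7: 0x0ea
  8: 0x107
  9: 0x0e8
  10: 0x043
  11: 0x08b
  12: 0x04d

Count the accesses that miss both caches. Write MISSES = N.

MISSES = 4

  [0] addr=0xe2 blk=14 s=2: MISS | VC []
  [1] addr=0xee blk=14 s=2: L1-HIT | VC []
  [2] addr=0x89 blk=8 s=0: MISS | VC []
  [3] addr=0xe6 blk=14 s=2: L1-HIT | VC []
  [4] addr=0xed blk=14 s=2: L1-HIT | VC []
  [5] addr=0x81 blk=8 s=0: L1-HIT | VC []
  [6] addr=0xec blk=14 s=2: L1-HIT | VC []
  [7] addr=0xea blk=14 s=2: L1-HIT | VC []
  [8] addr=0x107 blk=16 s=0: MISS | VC [8]
  [9] addr=0xe8 blk=14 s=2: L1-HIT | VC [8]
  [10] addr=0x43 blk=4 s=0: MISS | VC [8, 16]
  [11] addr=0x8b blk=8 s=0: VC-HIT | VC [4, 16]
  [12] addr=0x4d blk=4 s=0: VC-HIT | VC [8, 16]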